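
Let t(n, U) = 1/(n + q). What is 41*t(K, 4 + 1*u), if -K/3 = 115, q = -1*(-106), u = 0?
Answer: -41/239 ≈ -0.17155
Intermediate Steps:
q = 106
K = -345 (K = -3*115 = -345)
t(n, U) = 1/(106 + n) (t(n, U) = 1/(n + 106) = 1/(106 + n))
41*t(K, 4 + 1*u) = 41/(106 - 345) = 41/(-239) = 41*(-1/239) = -41/239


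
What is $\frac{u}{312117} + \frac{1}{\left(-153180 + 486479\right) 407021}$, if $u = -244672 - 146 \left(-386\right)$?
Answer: $- \frac{8515630203633349}{14113898725014881} \approx -0.60335$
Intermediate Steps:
$u = -188316$ ($u = -244672 - -56356 = -244672 + 56356 = -188316$)
$\frac{u}{312117} + \frac{1}{\left(-153180 + 486479\right) 407021} = - \frac{188316}{312117} + \frac{1}{\left(-153180 + 486479\right) 407021} = \left(-188316\right) \frac{1}{312117} + \frac{1}{333299} \cdot \frac{1}{407021} = - \frac{62772}{104039} + \frac{1}{333299} \cdot \frac{1}{407021} = - \frac{62772}{104039} + \frac{1}{135659692279} = - \frac{8515630203633349}{14113898725014881}$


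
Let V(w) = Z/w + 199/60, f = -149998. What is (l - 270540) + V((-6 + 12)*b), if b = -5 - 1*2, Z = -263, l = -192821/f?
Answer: -2840518053271/10499860 ≈ -2.7053e+5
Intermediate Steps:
l = 192821/149998 (l = -192821/(-149998) = -192821*(-1/149998) = 192821/149998 ≈ 1.2855)
b = -7 (b = -5 - 2 = -7)
V(w) = 199/60 - 263/w (V(w) = -263/w + 199/60 = 199/60 - 263/w)
(l - 270540) + V((-6 + 12)*b) = (192821/149998 - 270540) + (199/60 - 263*(-1/(7*(-6 + 12)))) = -40580266099/149998 + (199/60 - 263/(6*(-7))) = -40580266099/149998 + (199/60 - 263/(-42)) = -40580266099/149998 + (199/60 - 263*(-1/42)) = -40580266099/149998 + (199/60 + 263/42) = -40580266099/149998 + 1341/140 = -2840518053271/10499860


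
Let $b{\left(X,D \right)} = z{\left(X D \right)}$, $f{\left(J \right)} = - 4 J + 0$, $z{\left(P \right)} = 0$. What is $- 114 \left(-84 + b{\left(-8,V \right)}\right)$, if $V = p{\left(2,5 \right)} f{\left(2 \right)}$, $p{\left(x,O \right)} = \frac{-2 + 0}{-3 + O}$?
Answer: $9576$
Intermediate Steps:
$f{\left(J \right)} = - 4 J$
$p{\left(x,O \right)} = - \frac{2}{-3 + O}$
$V = 8$ ($V = - \frac{2}{-3 + 5} \left(\left(-4\right) 2\right) = - \frac{2}{2} \left(-8\right) = \left(-2\right) \frac{1}{2} \left(-8\right) = \left(-1\right) \left(-8\right) = 8$)
$b{\left(X,D \right)} = 0$
$- 114 \left(-84 + b{\left(-8,V \right)}\right) = - 114 \left(-84 + 0\right) = \left(-114\right) \left(-84\right) = 9576$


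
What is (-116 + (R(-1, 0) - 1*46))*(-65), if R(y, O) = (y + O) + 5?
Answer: 10270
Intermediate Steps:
R(y, O) = 5 + O + y (R(y, O) = (O + y) + 5 = 5 + O + y)
(-116 + (R(-1, 0) - 1*46))*(-65) = (-116 + ((5 + 0 - 1) - 1*46))*(-65) = (-116 + (4 - 46))*(-65) = (-116 - 42)*(-65) = -158*(-65) = 10270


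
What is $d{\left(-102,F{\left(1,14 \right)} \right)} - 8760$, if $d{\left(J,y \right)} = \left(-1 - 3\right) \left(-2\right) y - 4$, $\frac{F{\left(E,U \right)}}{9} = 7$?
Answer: $-8260$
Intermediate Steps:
$F{\left(E,U \right)} = 63$ ($F{\left(E,U \right)} = 9 \cdot 7 = 63$)
$d{\left(J,y \right)} = -4 + 8 y$ ($d{\left(J,y \right)} = \left(-4\right) \left(-2\right) y - 4 = 8 y - 4 = -4 + 8 y$)
$d{\left(-102,F{\left(1,14 \right)} \right)} - 8760 = \left(-4 + 8 \cdot 63\right) - 8760 = \left(-4 + 504\right) - 8760 = 500 - 8760 = -8260$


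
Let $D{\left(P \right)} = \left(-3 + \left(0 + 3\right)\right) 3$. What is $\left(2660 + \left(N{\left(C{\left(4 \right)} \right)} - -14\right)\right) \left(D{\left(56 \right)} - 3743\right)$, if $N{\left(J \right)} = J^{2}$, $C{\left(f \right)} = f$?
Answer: $-10068670$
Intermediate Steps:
$D{\left(P \right)} = 0$ ($D{\left(P \right)} = \left(-3 + 3\right) 3 = 0 \cdot 3 = 0$)
$\left(2660 + \left(N{\left(C{\left(4 \right)} \right)} - -14\right)\right) \left(D{\left(56 \right)} - 3743\right) = \left(2660 - \left(-14 - 4^{2}\right)\right) \left(0 - 3743\right) = \left(2660 + \left(16 + 14\right)\right) \left(-3743\right) = \left(2660 + 30\right) \left(-3743\right) = 2690 \left(-3743\right) = -10068670$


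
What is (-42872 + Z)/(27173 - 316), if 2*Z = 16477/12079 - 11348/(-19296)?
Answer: -4996111614253/3129866222544 ≈ -1.5963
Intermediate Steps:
Z = 113753171/116538192 (Z = (16477/12079 - 11348/(-19296))/2 = (16477*(1/12079) - 11348*(-1/19296))/2 = (16477/12079 + 2837/4824)/2 = (½)*(113753171/58269096) = 113753171/116538192 ≈ 0.97610)
(-42872 + Z)/(27173 - 316) = (-42872 + 113753171/116538192)/(27173 - 316) = -4996111614253/116538192/26857 = -4996111614253/116538192*1/26857 = -4996111614253/3129866222544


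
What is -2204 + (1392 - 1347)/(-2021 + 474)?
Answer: -3409633/1547 ≈ -2204.0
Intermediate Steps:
-2204 + (1392 - 1347)/(-2021 + 474) = -2204 + 45/(-1547) = -2204 + 45*(-1/1547) = -2204 - 45/1547 = -3409633/1547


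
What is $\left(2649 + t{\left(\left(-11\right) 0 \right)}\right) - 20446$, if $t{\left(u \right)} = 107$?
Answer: $-17690$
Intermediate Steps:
$\left(2649 + t{\left(\left(-11\right) 0 \right)}\right) - 20446 = \left(2649 + 107\right) - 20446 = 2756 - 20446 = -17690$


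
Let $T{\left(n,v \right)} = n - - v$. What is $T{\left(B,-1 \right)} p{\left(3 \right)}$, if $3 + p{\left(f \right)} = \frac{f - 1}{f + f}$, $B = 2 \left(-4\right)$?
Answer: $24$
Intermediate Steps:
$B = -8$
$T{\left(n,v \right)} = n + v$
$p{\left(f \right)} = -3 + \frac{-1 + f}{2 f}$ ($p{\left(f \right)} = -3 + \frac{f - 1}{f + f} = -3 + \frac{-1 + f}{2 f}$)
$T{\left(B,-1 \right)} p{\left(3 \right)} = \left(-8 - 1\right) \frac{-1 - 15}{2 \cdot 3} = - 9 \cdot \frac{1}{2} \cdot \frac{1}{3} \left(-1 - 15\right) = - 9 \cdot \frac{1}{2} \cdot \frac{1}{3} \left(-16\right) = \left(-9\right) \left(- \frac{8}{3}\right) = 24$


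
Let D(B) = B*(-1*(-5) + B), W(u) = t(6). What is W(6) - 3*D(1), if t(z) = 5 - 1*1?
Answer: -14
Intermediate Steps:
t(z) = 4 (t(z) = 5 - 1 = 4)
W(u) = 4
D(B) = B*(5 + B)
W(6) - 3*D(1) = 4 - 3*(5 + 1) = 4 - 3*6 = 4 - 18 = -14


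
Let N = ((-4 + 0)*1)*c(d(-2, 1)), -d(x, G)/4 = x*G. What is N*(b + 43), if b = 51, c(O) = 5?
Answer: -1880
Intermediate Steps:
d(x, G) = -4*G*x (d(x, G) = -4*x*G = -4*G*x)
N = -20 (N = ((-4 + 0)*1)*5 = -4*1*5 = -4*5 = -20)
N*(b + 43) = -20*(51 + 43) = -20*94 = -1880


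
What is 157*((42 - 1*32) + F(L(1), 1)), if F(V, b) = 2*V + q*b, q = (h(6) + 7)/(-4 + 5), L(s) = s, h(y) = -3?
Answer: 2512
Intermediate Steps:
q = 4 (q = (-3 + 7)/(-4 + 5) = 4/1 = 4*1 = 4)
F(V, b) = 2*V + 4*b
157*((42 - 1*32) + F(L(1), 1)) = 157*((42 - 1*32) + (2*1 + 4*1)) = 157*((42 - 32) + (2 + 4)) = 157*(10 + 6) = 157*16 = 2512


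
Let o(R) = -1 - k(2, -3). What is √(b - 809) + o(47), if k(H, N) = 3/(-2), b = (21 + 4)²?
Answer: ½ + 2*I*√46 ≈ 0.5 + 13.565*I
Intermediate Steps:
b = 625 (b = 25² = 625)
k(H, N) = -3/2 (k(H, N) = 3*(-½) = -3/2)
o(R) = ½ (o(R) = -1 - 1*(-3/2) = -1 + 3/2 = ½)
√(b - 809) + o(47) = √(625 - 809) + ½ = √(-184) + ½ = 2*I*√46 + ½ = ½ + 2*I*√46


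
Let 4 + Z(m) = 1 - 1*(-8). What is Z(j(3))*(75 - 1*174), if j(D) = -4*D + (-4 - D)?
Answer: -495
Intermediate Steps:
j(D) = -4 - 5*D
Z(m) = 5 (Z(m) = -4 + (1 - 1*(-8)) = -4 + (1 + 8) = -4 + 9 = 5)
Z(j(3))*(75 - 1*174) = 5*(75 - 1*174) = 5*(75 - 174) = 5*(-99) = -495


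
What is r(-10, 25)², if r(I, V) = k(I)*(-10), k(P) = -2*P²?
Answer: 4000000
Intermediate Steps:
r(I, V) = 20*I² (r(I, V) = -2*I²*(-10) = 20*I²)
r(-10, 25)² = (20*(-10)²)² = (20*100)² = 2000² = 4000000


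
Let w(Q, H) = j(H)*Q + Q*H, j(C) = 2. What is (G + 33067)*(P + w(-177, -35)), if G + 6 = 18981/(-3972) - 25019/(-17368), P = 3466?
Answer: 1768722296965101/5748808 ≈ 3.0767e+8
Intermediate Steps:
G = -53683393/5748808 (G = -6 + (18981/(-3972) - 25019/(-17368)) = -6 + (18981*(-1/3972) - 25019*(-1/17368)) = -6 + (-6327/1324 + 25019/17368) = -6 - 19190545/5748808 = -53683393/5748808 ≈ -9.3382)
w(Q, H) = 2*Q + H*Q (w(Q, H) = 2*Q + Q*H = 2*Q + H*Q)
(G + 33067)*(P + w(-177, -35)) = (-53683393/5748808 + 33067)*(3466 - 177*(2 - 35)) = 190042150743*(3466 - 177*(-33))/5748808 = 190042150743*(3466 + 5841)/5748808 = (190042150743/5748808)*9307 = 1768722296965101/5748808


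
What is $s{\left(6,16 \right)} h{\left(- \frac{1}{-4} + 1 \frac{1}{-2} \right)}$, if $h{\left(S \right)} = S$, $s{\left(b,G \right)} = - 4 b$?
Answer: $6$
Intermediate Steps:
$s{\left(6,16 \right)} h{\left(- \frac{1}{-4} + 1 \frac{1}{-2} \right)} = \left(-4\right) 6 \left(- \frac{1}{-4} + 1 \frac{1}{-2}\right) = - 24 \left(\left(-1\right) \left(- \frac{1}{4}\right) + 1 \left(- \frac{1}{2}\right)\right) = - 24 \left(\frac{1}{4} - \frac{1}{2}\right) = \left(-24\right) \left(- \frac{1}{4}\right) = 6$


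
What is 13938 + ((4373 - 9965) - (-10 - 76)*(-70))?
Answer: 2326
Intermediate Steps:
13938 + ((4373 - 9965) - (-10 - 76)*(-70)) = 13938 + (-5592 - (-86)*(-70)) = 13938 + (-5592 - 1*6020) = 13938 + (-5592 - 6020) = 13938 - 11612 = 2326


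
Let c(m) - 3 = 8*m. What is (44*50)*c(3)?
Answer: 59400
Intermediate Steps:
c(m) = 3 + 8*m
(44*50)*c(3) = (44*50)*(3 + 8*3) = 2200*(3 + 24) = 2200*27 = 59400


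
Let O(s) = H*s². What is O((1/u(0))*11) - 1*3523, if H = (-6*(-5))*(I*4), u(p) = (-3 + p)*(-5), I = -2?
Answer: -54781/15 ≈ -3652.1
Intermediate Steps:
u(p) = 15 - 5*p
H = -240 (H = (-6*(-5))*(-2*4) = 30*(-8) = -240)
O(s) = -240*s²
O((1/u(0))*11) - 1*3523 = -240*121/(15 - 5*0)² - 1*3523 = -240*121/(15 + 0)² - 3523 = -240*((1/15)*11)² - 3523 = -240*(11/15)² - 3523 = -240*121/225 - 3523 = -1936/15 - 3523 = -54781/15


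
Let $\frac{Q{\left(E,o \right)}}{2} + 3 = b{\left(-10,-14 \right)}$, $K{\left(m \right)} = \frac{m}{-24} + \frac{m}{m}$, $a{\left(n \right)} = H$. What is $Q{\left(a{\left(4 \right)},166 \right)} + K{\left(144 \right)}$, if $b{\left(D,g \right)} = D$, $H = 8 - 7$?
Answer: $-31$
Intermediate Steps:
$H = 1$
$a{\left(n \right)} = 1$
$K{\left(m \right)} = 1 - \frac{m}{24}$ ($K{\left(m \right)} = m \left(- \frac{1}{24}\right) + 1 = - \frac{m}{24} + 1 = 1 - \frac{m}{24}$)
$Q{\left(E,o \right)} = -26$ ($Q{\left(E,o \right)} = -6 + 2 \left(-10\right) = -6 - 20 = -26$)
$Q{\left(a{\left(4 \right)},166 \right)} + K{\left(144 \right)} = -26 + \left(1 - 6\right) = -26 - 5 = -31$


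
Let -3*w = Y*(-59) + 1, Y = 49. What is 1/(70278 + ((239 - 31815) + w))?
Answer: 3/118996 ≈ 2.5211e-5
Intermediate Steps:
w = 2890/3 (w = -(49*(-59) + 1)/3 = -(-2891 + 1)/3 = -⅓*(-2890) = 2890/3 ≈ 963.33)
1/(70278 + ((239 - 31815) + w)) = 1/(70278 + ((239 - 31815) + 2890/3)) = 1/(70278 + (-31576 + 2890/3)) = 1/(70278 - 91838/3) = 1/(118996/3) = 3/118996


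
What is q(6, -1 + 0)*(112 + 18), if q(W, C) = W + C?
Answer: 650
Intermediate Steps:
q(W, C) = C + W
q(6, -1 + 0)*(112 + 18) = ((-1 + 0) + 6)*(112 + 18) = (-1 + 6)*130 = 5*130 = 650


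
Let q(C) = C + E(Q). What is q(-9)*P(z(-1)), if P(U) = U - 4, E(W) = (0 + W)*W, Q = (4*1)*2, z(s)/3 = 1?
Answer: -55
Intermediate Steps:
z(s) = 3 (z(s) = 3*1 = 3)
Q = 8 (Q = 4*2 = 8)
E(W) = W**2 (E(W) = W*W = W**2)
P(U) = -4 + U
q(C) = 64 + C (q(C) = C + 8**2 = C + 64 = 64 + C)
q(-9)*P(z(-1)) = (64 - 9)*(-4 + 3) = 55*(-1) = -55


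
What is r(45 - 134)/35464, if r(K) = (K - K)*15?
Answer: 0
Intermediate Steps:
r(K) = 0 (r(K) = 0*15 = 0)
r(45 - 134)/35464 = 0/35464 = 0*(1/35464) = 0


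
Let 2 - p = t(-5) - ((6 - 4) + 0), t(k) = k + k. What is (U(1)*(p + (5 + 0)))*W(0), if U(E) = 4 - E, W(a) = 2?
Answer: 114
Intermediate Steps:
t(k) = 2*k
p = 14 (p = 2 - (2*(-5) - ((6 - 4) + 0)) = 2 - (-10 - (2 + 0)) = 2 - (-10 - 1*2) = 2 - (-10 - 2) = 2 - 1*(-12) = 2 + 12 = 14)
(U(1)*(p + (5 + 0)))*W(0) = ((4 - 1*1)*(14 + (5 + 0)))*2 = ((4 - 1)*(14 + 5))*2 = (3*19)*2 = 57*2 = 114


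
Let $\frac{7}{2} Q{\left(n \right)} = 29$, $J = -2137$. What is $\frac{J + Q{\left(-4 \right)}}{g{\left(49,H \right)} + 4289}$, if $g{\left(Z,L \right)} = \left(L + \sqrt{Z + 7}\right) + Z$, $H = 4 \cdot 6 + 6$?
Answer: $- \frac{1162278}{2384921} + \frac{14901 \sqrt{14}}{66777788} \approx -0.48651$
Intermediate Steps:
$Q{\left(n \right)} = \frac{58}{7}$ ($Q{\left(n \right)} = \frac{2}{7} \cdot 29 = \frac{58}{7}$)
$H = 30$ ($H = 24 + 6 = 30$)
$g{\left(Z,L \right)} = L + Z + \sqrt{7 + Z}$ ($g{\left(Z,L \right)} = \left(L + \sqrt{7 + Z}\right) + Z = L + Z + \sqrt{7 + Z}$)
$\frac{J + Q{\left(-4 \right)}}{g{\left(49,H \right)} + 4289} = \frac{-2137 + \frac{58}{7}}{\left(30 + 49 + \sqrt{7 + 49}\right) + 4289} = - \frac{14901}{7 \left(\left(30 + 49 + \sqrt{56}\right) + 4289\right)} = - \frac{14901}{7 \left(\left(30 + 49 + 2 \sqrt{14}\right) + 4289\right)} = - \frac{14901}{7 \left(\left(79 + 2 \sqrt{14}\right) + 4289\right)} = - \frac{14901}{7 \left(4368 + 2 \sqrt{14}\right)}$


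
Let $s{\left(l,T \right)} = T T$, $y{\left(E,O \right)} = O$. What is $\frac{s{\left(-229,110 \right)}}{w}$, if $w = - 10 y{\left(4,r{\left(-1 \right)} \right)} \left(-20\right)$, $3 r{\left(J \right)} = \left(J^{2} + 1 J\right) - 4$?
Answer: $- \frac{363}{8} \approx -45.375$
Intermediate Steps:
$r{\left(J \right)} = - \frac{4}{3} + \frac{J}{3} + \frac{J^{2}}{3}$ ($r{\left(J \right)} = \frac{\left(J^{2} + 1 J\right) - 4}{3} = \frac{\left(J^{2} + J\right) - 4}{3} = \frac{\left(J + J^{2}\right) - 4}{3} = \frac{-4 + J + J^{2}}{3} = - \frac{4}{3} + \frac{J}{3} + \frac{J^{2}}{3}$)
$s{\left(l,T \right)} = T^{2}$
$w = - \frac{800}{3}$ ($w = - 10 \left(- \frac{4}{3} + \frac{1}{3} \left(-1\right) + \frac{\left(-1\right)^{2}}{3}\right) \left(-20\right) = - 10 \left(- \frac{4}{3} - \frac{1}{3} + \frac{1}{3} \cdot 1\right) \left(-20\right) = - 10 \left(- \frac{4}{3} - \frac{1}{3} + \frac{1}{3}\right) \left(-20\right) = \left(-10\right) \left(- \frac{4}{3}\right) \left(-20\right) = \frac{40}{3} \left(-20\right) = - \frac{800}{3} \approx -266.67$)
$\frac{s{\left(-229,110 \right)}}{w} = \frac{110^{2}}{- \frac{800}{3}} = 12100 \left(- \frac{3}{800}\right) = - \frac{363}{8}$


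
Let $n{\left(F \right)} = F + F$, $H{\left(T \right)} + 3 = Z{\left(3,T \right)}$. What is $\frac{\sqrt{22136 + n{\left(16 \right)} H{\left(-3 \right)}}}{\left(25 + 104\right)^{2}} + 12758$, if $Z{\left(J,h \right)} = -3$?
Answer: $12758 + \frac{2 \sqrt{5486}}{16641} \approx 12758.0$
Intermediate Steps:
$H{\left(T \right)} = -6$ ($H{\left(T \right)} = -3 - 3 = -6$)
$n{\left(F \right)} = 2 F$
$\frac{\sqrt{22136 + n{\left(16 \right)} H{\left(-3 \right)}}}{\left(25 + 104\right)^{2}} + 12758 = \frac{\sqrt{22136 + 2 \cdot 16 \left(-6\right)}}{\left(25 + 104\right)^{2}} + 12758 = \frac{\sqrt{22136 + 32 \left(-6\right)}}{129^{2}} + 12758 = \frac{\sqrt{22136 - 192}}{16641} + 12758 = \sqrt{21944} \cdot \frac{1}{16641} + 12758 = 2 \sqrt{5486} \cdot \frac{1}{16641} + 12758 = \frac{2 \sqrt{5486}}{16641} + 12758 = 12758 + \frac{2 \sqrt{5486}}{16641}$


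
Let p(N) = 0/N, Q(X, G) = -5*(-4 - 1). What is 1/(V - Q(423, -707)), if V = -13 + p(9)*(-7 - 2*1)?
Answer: -1/38 ≈ -0.026316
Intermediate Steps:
Q(X, G) = 25 (Q(X, G) = -5*(-5) = 25)
p(N) = 0
V = -13 (V = -13 + 0*(-7 - 2*1) = -13 + 0*(-7 - 2) = -13 + 0*(-9) = -13 + 0 = -13)
1/(V - Q(423, -707)) = 1/(-13 - 1*25) = 1/(-13 - 25) = 1/(-38) = -1/38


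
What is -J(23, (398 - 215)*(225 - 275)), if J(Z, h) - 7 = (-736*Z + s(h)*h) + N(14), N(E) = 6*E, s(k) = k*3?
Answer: -251150663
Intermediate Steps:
s(k) = 3*k
J(Z, h) = 91 - 736*Z + 3*h² (J(Z, h) = 7 + ((-736*Z + (3*h)*h) + 6*14) = 7 + ((-736*Z + 3*h²) + 84) = 7 + (84 - 736*Z + 3*h²) = 91 - 736*Z + 3*h²)
-J(23, (398 - 215)*(225 - 275)) = -(91 - 736*23 + 3*((398 - 215)*(225 - 275))²) = -(91 - 16928 + 3*(183*(-50))²) = -(91 - 16928 + 3*(-9150)²) = -(91 - 16928 + 3*83722500) = -(91 - 16928 + 251167500) = -1*251150663 = -251150663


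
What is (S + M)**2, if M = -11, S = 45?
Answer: 1156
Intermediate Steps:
(S + M)**2 = (45 - 11)**2 = 34**2 = 1156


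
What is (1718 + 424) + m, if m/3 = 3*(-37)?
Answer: 1809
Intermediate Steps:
m = -333 (m = 3*(3*(-37)) = 3*(-111) = -333)
(1718 + 424) + m = (1718 + 424) - 333 = 2142 - 333 = 1809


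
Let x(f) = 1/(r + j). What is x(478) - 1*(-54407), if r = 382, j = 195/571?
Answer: 11877973590/218317 ≈ 54407.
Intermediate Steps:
j = 195/571 (j = 195*(1/571) = 195/571 ≈ 0.34151)
x(f) = 571/218317 (x(f) = 1/(382 + 195/571) = 1/(218317/571) = 571/218317)
x(478) - 1*(-54407) = 571/218317 - 1*(-54407) = 571/218317 + 54407 = 11877973590/218317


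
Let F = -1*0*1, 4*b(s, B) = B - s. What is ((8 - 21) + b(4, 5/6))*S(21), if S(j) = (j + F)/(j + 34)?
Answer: -2317/440 ≈ -5.2659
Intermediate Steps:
b(s, B) = -s/4 + B/4 (b(s, B) = (B - s)/4 = -s/4 + B/4)
F = 0 (F = 0*1 = 0)
S(j) = j/(34 + j) (S(j) = (j + 0)/(j + 34) = j/(34 + j))
((8 - 21) + b(4, 5/6))*S(21) = ((8 - 21) + (-¼*4 + (5/6)/4))*(21/(34 + 21)) = (-13 + (-1 + (5*(⅙))/4))*(21/55) = (-13 + (-1 + (¼)*(⅚)))*(21*(1/55)) = (-13 + (-1 + 5/24))*(21/55) = (-13 - 19/24)*(21/55) = -331/24*21/55 = -2317/440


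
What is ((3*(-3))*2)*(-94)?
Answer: 1692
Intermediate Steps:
((3*(-3))*2)*(-94) = -9*2*(-94) = -18*(-94) = 1692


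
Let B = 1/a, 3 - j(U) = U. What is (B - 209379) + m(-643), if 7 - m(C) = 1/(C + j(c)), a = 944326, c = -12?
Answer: -62082642434931/296518364 ≈ -2.0937e+5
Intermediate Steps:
j(U) = 3 - U
m(C) = 7 - 1/(15 + C) (m(C) = 7 - 1/(C + (3 - 1*(-12))) = 7 - 1/(C + (3 + 12)) = 7 - 1/(C + 15) = 7 - 1/(15 + C))
B = 1/944326 ≈ 1.0590e-6
(B - 209379) + m(-643) = (1/944326 - 209379) + (104 + 7*(-643))/(15 - 643) = -197722033553/944326 + (104 - 4501)/(-628) = -197722033553/944326 - 1/628*(-4397) = -197722033553/944326 + 4397/628 = -62082642434931/296518364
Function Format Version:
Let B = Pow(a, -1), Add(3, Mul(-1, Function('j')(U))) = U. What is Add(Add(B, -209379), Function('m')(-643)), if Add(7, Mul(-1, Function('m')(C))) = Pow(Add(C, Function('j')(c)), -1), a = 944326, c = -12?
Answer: Rational(-62082642434931, 296518364) ≈ -2.0937e+5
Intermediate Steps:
Function('j')(U) = Add(3, Mul(-1, U))
Function('m')(C) = Add(7, Mul(-1, Pow(Add(15, C), -1))) (Function('m')(C) = Add(7, Mul(-1, Pow(Add(C, Add(3, Mul(-1, -12))), -1))) = Add(7, Mul(-1, Pow(Add(C, Add(3, 12)), -1))) = Add(7, Mul(-1, Pow(Add(C, 15), -1))) = Add(7, Mul(-1, Pow(Add(15, C), -1))))
B = Rational(1, 944326) (B = Pow(944326, -1) = Rational(1, 944326) ≈ 1.0590e-6)
Add(Add(B, -209379), Function('m')(-643)) = Add(Add(Rational(1, 944326), -209379), Mul(Pow(Add(15, -643), -1), Add(104, Mul(7, -643)))) = Add(Rational(-197722033553, 944326), Mul(Pow(-628, -1), Add(104, -4501))) = Add(Rational(-197722033553, 944326), Mul(Rational(-1, 628), -4397)) = Add(Rational(-197722033553, 944326), Rational(4397, 628)) = Rational(-62082642434931, 296518364)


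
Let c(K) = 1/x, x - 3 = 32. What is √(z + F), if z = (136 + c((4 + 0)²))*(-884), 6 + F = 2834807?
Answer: √3325325885/35 ≈ 1647.6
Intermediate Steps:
x = 35 (x = 3 + 32 = 35)
F = 2834801 (F = -6 + 2834807 = 2834801)
c(K) = 1/35
z = -4208724/35 (z = (136 + 1/35)*(-884) = (4761/35)*(-884) = -4208724/35 ≈ -1.2025e+5)
√(z + F) = √(-4208724/35 + 2834801) = √(95009311/35) = √3325325885/35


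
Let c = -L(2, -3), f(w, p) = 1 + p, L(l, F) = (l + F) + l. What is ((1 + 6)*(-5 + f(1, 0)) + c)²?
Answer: 841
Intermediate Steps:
L(l, F) = F + 2*l (L(l, F) = (F + l) + l = F + 2*l)
c = -1 (c = -(-3 + 2*2) = -(-3 + 4) = -1*1 = -1)
((1 + 6)*(-5 + f(1, 0)) + c)² = ((1 + 6)*(-5 + (1 + 0)) - 1)² = (7*(-5 + 1) - 1)² = (7*(-4) - 1)² = (-28 - 1)² = (-29)² = 841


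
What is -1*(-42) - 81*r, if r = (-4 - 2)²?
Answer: -2874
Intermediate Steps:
r = 36 (r = (-6)² = 36)
-1*(-42) - 81*r = -1*(-42) - 81*36 = 42 - 2916 = -2874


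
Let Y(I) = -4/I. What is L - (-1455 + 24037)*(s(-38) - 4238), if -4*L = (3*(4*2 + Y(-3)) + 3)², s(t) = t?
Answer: 386241567/4 ≈ 9.6560e+7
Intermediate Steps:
L = -961/4 (L = -(3*(4*2 - 4/(-3)) + 3)²/4 = -(3*(8 - 4*(-⅓)) + 3)²/4 = -(3*(8 + 4/3) + 3)²/4 = -(3*(28/3) + 3)²/4 = -(28 + 3)²/4 = -¼*31² = -¼*961 = -961/4 ≈ -240.25)
L - (-1455 + 24037)*(s(-38) - 4238) = -961/4 - (-1455 + 24037)*(-38 - 4238) = -961/4 - 22582*(-4276) = -961/4 - 1*(-96560632) = -961/4 + 96560632 = 386241567/4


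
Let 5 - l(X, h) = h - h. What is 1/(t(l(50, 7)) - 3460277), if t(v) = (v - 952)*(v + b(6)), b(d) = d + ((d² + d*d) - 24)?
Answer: -1/3516150 ≈ -2.8440e-7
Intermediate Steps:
l(X, h) = 5 (l(X, h) = 5 - (h - h) = 5 - 1*0 = 5 + 0 = 5)
b(d) = -24 + d + 2*d² (b(d) = d + ((d² + d²) - 24) = d + (2*d² - 24) = d + (-24 + 2*d²) = -24 + d + 2*d²)
t(v) = (-952 + v)*(54 + v) (t(v) = (v - 952)*(v + (-24 + 6 + 2*6²)) = (-952 + v)*(v + (-24 + 6 + 2*36)) = (-952 + v)*(v + (-24 + 6 + 72)) = (-952 + v)*(v + 54) = (-952 + v)*(54 + v))
1/(t(l(50, 7)) - 3460277) = 1/((-51408 + 5² - 898*5) - 3460277) = 1/((-51408 + 25 - 4490) - 3460277) = 1/(-55873 - 3460277) = 1/(-3516150) = -1/3516150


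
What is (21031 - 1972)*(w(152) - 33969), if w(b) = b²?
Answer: -207076035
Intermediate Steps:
(21031 - 1972)*(w(152) - 33969) = (21031 - 1972)*(152² - 33969) = 19059*(23104 - 33969) = 19059*(-10865) = -207076035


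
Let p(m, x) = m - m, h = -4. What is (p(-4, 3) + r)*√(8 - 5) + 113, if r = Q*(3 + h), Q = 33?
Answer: 113 - 33*√3 ≈ 55.842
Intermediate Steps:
p(m, x) = 0
r = -33 (r = 33*(3 - 4) = 33*(-1) = -33)
(p(-4, 3) + r)*√(8 - 5) + 113 = (0 - 33)*√(8 - 5) + 113 = -33*√3 + 113 = 113 - 33*√3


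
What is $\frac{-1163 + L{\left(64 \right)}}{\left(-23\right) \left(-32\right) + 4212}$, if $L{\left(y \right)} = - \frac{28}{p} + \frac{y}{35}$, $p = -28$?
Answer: $- \frac{20303}{86590} \approx -0.23447$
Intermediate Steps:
$L{\left(y \right)} = 1 + \frac{y}{35}$ ($L{\left(y \right)} = - \frac{28}{-28} + \frac{y}{35} = \left(-28\right) \left(- \frac{1}{28}\right) + y \frac{1}{35} = 1 + \frac{y}{35}$)
$\frac{-1163 + L{\left(64 \right)}}{\left(-23\right) \left(-32\right) + 4212} = \frac{-1163 + \left(1 + \frac{1}{35} \cdot 64\right)}{\left(-23\right) \left(-32\right) + 4212} = \frac{-1163 + \left(1 + \frac{64}{35}\right)}{736 + 4212} = \frac{-1163 + \frac{99}{35}}{4948} = \left(- \frac{40606}{35}\right) \frac{1}{4948} = - \frac{20303}{86590}$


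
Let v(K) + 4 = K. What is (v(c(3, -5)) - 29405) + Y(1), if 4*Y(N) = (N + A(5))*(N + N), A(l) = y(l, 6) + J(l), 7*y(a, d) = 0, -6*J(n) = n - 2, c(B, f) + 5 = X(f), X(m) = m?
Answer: -117675/4 ≈ -29419.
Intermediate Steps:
c(B, f) = -5 + f
J(n) = 1/3 - n/6 (J(n) = -(n - 2)/6 = -(-2 + n)/6 = 1/3 - n/6)
v(K) = -4 + K
y(a, d) = 0 (y(a, d) = (1/7)*0 = 0)
A(l) = 1/3 - l/6 (A(l) = 0 + (1/3 - l/6) = 1/3 - l/6)
Y(N) = N*(-1/2 + N)/2 (Y(N) = ((N + (1/3 - 1/6*5))*(N + N))/4 = ((N + (1/3 - 5/6))*(2*N))/4 = ((N - 1/2)*(2*N))/4 = ((-1/2 + N)*(2*N))/4 = (2*N*(-1/2 + N))/4 = N*(-1/2 + N)/2)
(v(c(3, -5)) - 29405) + Y(1) = ((-4 + (-5 - 5)) - 29405) + (1/4)*1*(-1 + 2*1) = ((-4 - 10) - 29405) + (1/4)*1*(-1 + 2) = (-14 - 29405) + (1/4)*1*1 = -29419 + 1/4 = -117675/4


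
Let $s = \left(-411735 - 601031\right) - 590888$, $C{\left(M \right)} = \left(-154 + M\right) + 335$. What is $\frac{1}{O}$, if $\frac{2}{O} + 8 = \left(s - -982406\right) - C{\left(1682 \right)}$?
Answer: $- \frac{623119}{2} \approx -3.1156 \cdot 10^{5}$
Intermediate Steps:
$C{\left(M \right)} = 181 + M$
$s = -1603654$ ($s = -1012766 - 590888 = -1603654$)
$O = - \frac{2}{623119}$ ($O = \frac{2}{-8 - 623111} = \frac{2}{-623119} = 2 \left(- \frac{1}{623119}\right) = - \frac{2}{623119} \approx -3.2097 \cdot 10^{-6}$)
$\frac{1}{O} = \frac{1}{- \frac{2}{623119}} = - \frac{623119}{2}$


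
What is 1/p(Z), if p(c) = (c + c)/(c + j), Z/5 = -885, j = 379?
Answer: 2023/4425 ≈ 0.45718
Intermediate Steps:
Z = -4425 (Z = 5*(-885) = -4425)
p(c) = 2*c/(379 + c) (p(c) = (c + c)/(c + 379) = (2*c)/(379 + c) = 2*c/(379 + c))
1/p(Z) = 1/(2*(-4425)/(379 - 4425)) = 1/(2*(-4425)/(-4046)) = 1/(2*(-4425)*(-1/4046)) = 1/(4425/2023) = 2023/4425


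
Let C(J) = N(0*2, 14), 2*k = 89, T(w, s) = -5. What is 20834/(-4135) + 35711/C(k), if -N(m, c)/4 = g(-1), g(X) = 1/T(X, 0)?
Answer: 738241589/16540 ≈ 44634.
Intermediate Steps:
g(X) = -⅕ (g(X) = 1/(-5) = -⅕)
N(m, c) = ⅘ (N(m, c) = -4*(-⅕) = ⅘)
k = 89/2 (k = (½)*89 = 89/2 ≈ 44.500)
C(J) = ⅘
20834/(-4135) + 35711/C(k) = 20834/(-4135) + 35711/(⅘) = 20834*(-1/4135) + 35711*(5/4) = -20834/4135 + 178555/4 = 738241589/16540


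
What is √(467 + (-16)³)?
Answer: I*√3629 ≈ 60.241*I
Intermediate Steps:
√(467 + (-16)³) = √(467 - 4096) = √(-3629) = I*√3629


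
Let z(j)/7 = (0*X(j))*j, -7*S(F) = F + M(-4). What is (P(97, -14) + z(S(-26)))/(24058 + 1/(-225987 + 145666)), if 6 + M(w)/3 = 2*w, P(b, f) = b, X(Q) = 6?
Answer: 7791137/1932362617 ≈ 0.0040319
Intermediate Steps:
M(w) = -18 + 6*w (M(w) = -18 + 3*(2*w) = -18 + 6*w)
S(F) = 6 - F/7 (S(F) = -(F + (-18 + 6*(-4)))/7 = -(F + (-18 - 24))/7 = -(F - 42)/7 = -(-42 + F)/7 = 6 - F/7)
z(j) = 0 (z(j) = 7*((0*6)*j) = 7*(0*j) = 7*0 = 0)
(P(97, -14) + z(S(-26)))/(24058 + 1/(-225987 + 145666)) = (97 + 0)/(24058 + 1/(-225987 + 145666)) = 97/(24058 + 1/(-80321)) = 97/(24058 - 1/80321) = 97/(1932362617/80321) = 97*(80321/1932362617) = 7791137/1932362617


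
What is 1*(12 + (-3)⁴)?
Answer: 93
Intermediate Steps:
1*(12 + (-3)⁴) = 1*(12 + 81) = 1*93 = 93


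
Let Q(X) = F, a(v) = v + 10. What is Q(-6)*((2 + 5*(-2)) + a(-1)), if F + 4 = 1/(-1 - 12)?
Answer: -53/13 ≈ -4.0769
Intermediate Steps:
F = -53/13 (F = -4 + 1/(-1 - 12) = -4 + 1/(-13) = -4 - 1/13 = -53/13 ≈ -4.0769)
a(v) = 10 + v
Q(X) = -53/13
Q(-6)*((2 + 5*(-2)) + a(-1)) = -53*((2 + 5*(-2)) + (10 - 1))/13 = -53*((2 - 10) + 9)/13 = -53*(-8 + 9)/13 = -53/13*1 = -53/13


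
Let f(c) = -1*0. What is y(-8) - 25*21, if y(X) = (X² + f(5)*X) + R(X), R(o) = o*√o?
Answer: -461 - 16*I*√2 ≈ -461.0 - 22.627*I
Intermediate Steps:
f(c) = 0
R(o) = o^(3/2)
y(X) = X² + X^(3/2) (y(X) = (X² + 0*X) + X^(3/2) = (X² + 0) + X^(3/2) = X² + X^(3/2))
y(-8) - 25*21 = ((-8)² + (-8)^(3/2)) - 25*21 = (64 - 16*I*√2) - 525 = -461 - 16*I*√2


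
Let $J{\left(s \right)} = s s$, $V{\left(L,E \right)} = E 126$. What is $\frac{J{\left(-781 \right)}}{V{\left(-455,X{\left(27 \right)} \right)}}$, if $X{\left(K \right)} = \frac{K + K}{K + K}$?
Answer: $\frac{609961}{126} \approx 4841.0$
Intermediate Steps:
$X{\left(K \right)} = 1$ ($X{\left(K \right)} = \frac{2 K}{2 K} = 2 K \frac{1}{2 K} = 1$)
$V{\left(L,E \right)} = 126 E$
$J{\left(s \right)} = s^{2}$
$\frac{J{\left(-781 \right)}}{V{\left(-455,X{\left(27 \right)} \right)}} = \frac{\left(-781\right)^{2}}{126 \cdot 1} = \frac{609961}{126}$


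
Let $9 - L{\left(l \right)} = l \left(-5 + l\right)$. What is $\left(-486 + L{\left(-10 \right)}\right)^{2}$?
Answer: $393129$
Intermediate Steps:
$L{\left(l \right)} = 9 - l \left(-5 + l\right)$
$\left(-486 + L{\left(-10 \right)}\right)^{2} = \left(-486 + \left(9 - \left(-10\right)^{2} + 5 \left(-10\right)\right)\right)^{2} = \left(-486 - 141\right)^{2} = \left(-627\right)^{2} = 393129$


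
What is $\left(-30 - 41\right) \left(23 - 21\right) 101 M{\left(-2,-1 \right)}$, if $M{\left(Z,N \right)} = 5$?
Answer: $-71710$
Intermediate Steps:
$\left(-30 - 41\right) \left(23 - 21\right) 101 M{\left(-2,-1 \right)} = \left(-30 - 41\right) \left(23 - 21\right) 101 \cdot 5 = \left(-71\right) 2 \cdot 101 \cdot 5 = \left(-142\right) 101 \cdot 5 = \left(-14342\right) 5 = -71710$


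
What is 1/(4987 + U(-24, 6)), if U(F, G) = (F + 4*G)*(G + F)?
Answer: 1/4987 ≈ 0.00020052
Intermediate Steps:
U(F, G) = (F + G)*(F + 4*G) (U(F, G) = (F + 4*G)*(F + G) = (F + G)*(F + 4*G))
1/(4987 + U(-24, 6)) = 1/(4987 + ((-24)**2 + 4*6**2 + 5*(-24)*6)) = 1/(4987 + (576 + 4*36 - 720)) = 1/(4987 + (576 + 144 - 720)) = 1/(4987 + 0) = 1/4987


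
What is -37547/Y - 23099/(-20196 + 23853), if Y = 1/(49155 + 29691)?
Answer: -10826295319733/3657 ≈ -2.9604e+9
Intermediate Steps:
Y = 1/78846 ≈ 1.2683e-5
-37547/Y - 23099/(-20196 + 23853) = -37547/1/78846 - 23099/(-20196 + 23853) = -37547*78846 - 23099/3657 = -2960430762 - 23099*1/3657 = -2960430762 - 23099/3657 = -10826295319733/3657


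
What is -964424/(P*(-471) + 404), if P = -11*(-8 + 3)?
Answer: 964424/25501 ≈ 37.819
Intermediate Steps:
P = 55 (P = -11*(-5) = 55)
-964424/(P*(-471) + 404) = -964424/(55*(-471) + 404) = -964424/(-25905 + 404) = -964424/(-25501) = -964424*(-1/25501) = 964424/25501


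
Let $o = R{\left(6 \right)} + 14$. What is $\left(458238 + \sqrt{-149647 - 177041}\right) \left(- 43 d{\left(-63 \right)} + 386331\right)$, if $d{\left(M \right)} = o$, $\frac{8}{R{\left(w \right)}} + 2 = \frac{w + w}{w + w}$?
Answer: $176913319374 + 1544292 i \sqrt{20418} \approx 1.7691 \cdot 10^{11} + 2.2067 \cdot 10^{8} i$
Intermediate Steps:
$R{\left(w \right)} = -8$ ($R{\left(w \right)} = \frac{8}{-2 + \frac{w + w}{w + w}} = \frac{8}{-2 + \frac{2 w}{2 w}} = \frac{8}{-2 + 2 w \frac{1}{2 w}} = \frac{8}{-2 + 1} = \frac{8}{-1} = 8 \left(-1\right) = -8$)
$o = 6$ ($o = -8 + 14 = 6$)
$d{\left(M \right)} = 6$
$\left(458238 + \sqrt{-149647 - 177041}\right) \left(- 43 d{\left(-63 \right)} + 386331\right) = \left(458238 + \sqrt{-149647 - 177041}\right) \left(\left(-43\right) 6 + 386331\right) = \left(458238 + \sqrt{-326688}\right) \left(-258 + 386331\right) = \left(458238 + 4 i \sqrt{20418}\right) 386073 = 176913319374 + 1544292 i \sqrt{20418}$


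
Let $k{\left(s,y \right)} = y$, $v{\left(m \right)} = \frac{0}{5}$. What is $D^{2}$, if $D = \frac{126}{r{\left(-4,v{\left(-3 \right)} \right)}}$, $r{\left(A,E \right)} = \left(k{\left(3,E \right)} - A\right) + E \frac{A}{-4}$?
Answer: $\frac{3969}{4} \approx 992.25$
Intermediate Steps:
$v{\left(m \right)} = 0$ ($v{\left(m \right)} = 0 \cdot \frac{1}{5} = 0$)
$r{\left(A,E \right)} = E - A - \frac{A E}{4}$ ($r{\left(A,E \right)} = \left(E - A\right) + E \frac{A}{-4} = \left(E - A\right) + E A \left(- \frac{1}{4}\right) = \left(E - A\right) + E \left(- \frac{A}{4}\right) = \left(E - A\right) - \frac{A E}{4} = E - A - \frac{A E}{4}$)
$D = \frac{63}{2}$ ($D = \frac{126}{0 - -4 - \left(-1\right) 0} = \frac{126}{0 + 4 + 0} = \frac{126}{4} = 126 \cdot \frac{1}{4} = \frac{63}{2} \approx 31.5$)
$D^{2} = \left(\frac{63}{2}\right)^{2} = \frac{3969}{4}$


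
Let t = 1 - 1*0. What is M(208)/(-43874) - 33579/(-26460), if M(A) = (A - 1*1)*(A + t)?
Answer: 2607191/9213540 ≈ 0.28297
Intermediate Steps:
t = 1 (t = 1 + 0 = 1)
M(A) = (1 + A)*(-1 + A) (M(A) = (A - 1*1)*(A + 1) = (A - 1)*(1 + A) = (-1 + A)*(1 + A) = (1 + A)*(-1 + A))
M(208)/(-43874) - 33579/(-26460) = (-1 + 208²)/(-43874) - 33579/(-26460) = (-1 + 43264)*(-1/43874) - 33579*(-1/26460) = 43263*(-1/43874) + 533/420 = -43263/43874 + 533/420 = 2607191/9213540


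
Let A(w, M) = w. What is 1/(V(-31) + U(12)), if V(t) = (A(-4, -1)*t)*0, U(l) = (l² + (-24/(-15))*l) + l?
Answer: 5/876 ≈ 0.0057078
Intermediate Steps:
U(l) = l² + 13*l/5 (U(l) = (l² + (-24*(-1/15))*l) + l = (l² + 8*l/5) + l = l² + 13*l/5)
V(t) = 0 (V(t) = -4*t*0 = 0)
1/(V(-31) + U(12)) = 1/(0 + (⅕)*12*(13 + 5*12)) = 1/(0 + (⅕)*12*(13 + 60)) = 1/(0 + (⅕)*12*73) = 1/(0 + 876/5) = 1/(876/5) = 5/876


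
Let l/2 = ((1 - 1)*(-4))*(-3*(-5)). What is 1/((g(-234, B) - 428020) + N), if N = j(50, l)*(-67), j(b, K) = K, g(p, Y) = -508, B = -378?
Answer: -1/428528 ≈ -2.3336e-6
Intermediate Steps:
l = 0 (l = 2*(((1 - 1)*(-4))*(-3*(-5))) = 2*((0*(-4))*15) = 2*(0*15) = 2*0 = 0)
N = 0 (N = 0*(-67) = 0)
1/((g(-234, B) - 428020) + N) = 1/((-508 - 428020) + 0) = 1/(-428528 + 0) = 1/(-428528) = -1/428528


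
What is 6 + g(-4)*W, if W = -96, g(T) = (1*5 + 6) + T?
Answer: -666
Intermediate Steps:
g(T) = 11 + T (g(T) = (5 + 6) + T = 11 + T)
6 + g(-4)*W = 6 + (11 - 4)*(-96) = 6 + 7*(-96) = 6 - 672 = -666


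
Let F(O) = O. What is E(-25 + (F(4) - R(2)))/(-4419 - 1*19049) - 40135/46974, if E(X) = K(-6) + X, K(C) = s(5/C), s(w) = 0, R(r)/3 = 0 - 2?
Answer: -470591785/551192916 ≈ -0.85377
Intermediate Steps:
R(r) = -6 (R(r) = 3*(0 - 2) = 3*(-2) = -6)
K(C) = 0
E(X) = X (E(X) = 0 + X = X)
E(-25 + (F(4) - R(2)))/(-4419 - 1*19049) - 40135/46974 = (-25 + (4 - 1*(-6)))/(-4419 - 1*19049) - 40135/46974 = (-25 + (4 + 6))/(-4419 - 19049) - 40135*1/46974 = (-25 + 10)/(-23468) - 40135/46974 = -15*(-1/23468) - 40135/46974 = 15/23468 - 40135/46974 = -470591785/551192916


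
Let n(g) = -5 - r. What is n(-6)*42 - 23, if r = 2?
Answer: -317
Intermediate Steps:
n(g) = -7 (n(g) = -5 - 1*2 = -5 - 2 = -7)
n(-6)*42 - 23 = -7*42 - 23 = -294 - 23 = -317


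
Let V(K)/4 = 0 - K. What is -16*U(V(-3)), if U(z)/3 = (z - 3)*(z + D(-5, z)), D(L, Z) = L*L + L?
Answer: -13824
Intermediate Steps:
V(K) = -4*K (V(K) = 4*(0 - K) = 4*(-K) = -4*K)
D(L, Z) = L + L² (D(L, Z) = L² + L = L + L²)
U(z) = 3*(-3 + z)*(20 + z) (U(z) = 3*((z - 3)*(z - 5*(1 - 5))) = 3*((-3 + z)*(z - 5*(-4))) = 3*((-3 + z)*(z + 20)) = 3*((-3 + z)*(20 + z)) = 3*(-3 + z)*(20 + z))
-16*U(V(-3)) = -16*(-180 + 3*(-4*(-3))² + 51*(-4*(-3))) = -16*(-180 + 3*12² + 51*12) = -16*(-180 + 3*144 + 612) = -16*(-180 + 432 + 612) = -16*864 = -13824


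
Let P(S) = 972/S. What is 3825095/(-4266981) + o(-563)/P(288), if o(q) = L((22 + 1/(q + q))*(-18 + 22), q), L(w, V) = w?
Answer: 6720217747/266923367 ≈ 25.177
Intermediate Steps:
o(q) = 88 + 2/q (o(q) = (22 + 1/(q + q))*(-18 + 22) = (22 + 1/(2*q))*4 = 88 + 2/q)
3825095/(-4266981) + o(-563)/P(288) = 3825095/(-4266981) + (88 + 2/(-563))/((972/288)) = 3825095*(-1/4266981) + (88 + 2*(-1/563))/((972*(1/288))) = -3825095/4266981 + (88 - 2/563)/(27/8) = -3825095/4266981 + (49542/563)*(8/27) = -3825095/4266981 + 132112/5067 = 6720217747/266923367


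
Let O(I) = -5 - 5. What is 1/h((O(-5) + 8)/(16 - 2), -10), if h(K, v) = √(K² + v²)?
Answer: 7*√29/377 ≈ 0.099990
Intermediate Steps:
O(I) = -10
1/h((O(-5) + 8)/(16 - 2), -10) = 1/(√(((-10 + 8)/(16 - 2))² + (-10)²)) = 1/(√((-2/14)² + 100)) = 1/(√((-2*1/14)² + 100)) = 1/(√((-⅐)² + 100)) = 1/(√(1/49 + 100)) = 1/(√(4901/49)) = 1/(13*√29/7) = 7*√29/377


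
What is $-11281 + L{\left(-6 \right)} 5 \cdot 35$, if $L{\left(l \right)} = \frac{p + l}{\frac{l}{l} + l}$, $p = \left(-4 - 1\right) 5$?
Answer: $-10196$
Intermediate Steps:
$p = -25$ ($p = \left(-5\right) 5 = -25$)
$L{\left(l \right)} = \frac{-25 + l}{1 + l}$ ($L{\left(l \right)} = \frac{-25 + l}{\frac{l}{l} + l} = \frac{-25 + l}{1 + l}$)
$-11281 + L{\left(-6 \right)} 5 \cdot 35 = -11281 + \frac{-25 - 6}{1 - 6} \cdot 5 \cdot 35 = -11281 + \frac{1}{-5} \left(-31\right) 5 \cdot 35 = -11281 + \left(- \frac{1}{5}\right) \left(-31\right) 5 \cdot 35 = -11281 + \frac{31}{5} \cdot 5 \cdot 35 = -11281 + 31 \cdot 35 = -11281 + 1085 = -10196$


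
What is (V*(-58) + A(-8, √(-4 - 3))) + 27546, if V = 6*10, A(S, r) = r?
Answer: 24066 + I*√7 ≈ 24066.0 + 2.6458*I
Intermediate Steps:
V = 60
(V*(-58) + A(-8, √(-4 - 3))) + 27546 = (60*(-58) + √(-4 - 3)) + 27546 = (-3480 + √(-7)) + 27546 = (-3480 + I*√7) + 27546 = 24066 + I*√7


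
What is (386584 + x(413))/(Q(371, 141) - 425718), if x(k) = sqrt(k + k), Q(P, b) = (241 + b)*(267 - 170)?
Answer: -48323/48583 - sqrt(826)/388664 ≈ -0.99472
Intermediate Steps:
Q(P, b) = 23377 + 97*b (Q(P, b) = (241 + b)*97 = 23377 + 97*b)
x(k) = sqrt(2)*sqrt(k) (x(k) = sqrt(2*k) = sqrt(2)*sqrt(k))
(386584 + x(413))/(Q(371, 141) - 425718) = (386584 + sqrt(2)*sqrt(413))/((23377 + 97*141) - 425718) = (386584 + sqrt(826))/((23377 + 13677) - 425718) = (386584 + sqrt(826))/(37054 - 425718) = (386584 + sqrt(826))/(-388664) = (386584 + sqrt(826))*(-1/388664) = -48323/48583 - sqrt(826)/388664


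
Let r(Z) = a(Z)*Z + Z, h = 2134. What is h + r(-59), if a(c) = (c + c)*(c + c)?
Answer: -819441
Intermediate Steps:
a(c) = 4*c**2 (a(c) = (2*c)*(2*c) = 4*c**2)
r(Z) = Z + 4*Z**3 (r(Z) = (4*Z**2)*Z + Z = 4*Z**3 + Z = Z + 4*Z**3)
h + r(-59) = 2134 + (-59 + 4*(-59)**3) = 2134 + (-59 + 4*(-205379)) = 2134 + (-59 - 821516) = 2134 - 821575 = -819441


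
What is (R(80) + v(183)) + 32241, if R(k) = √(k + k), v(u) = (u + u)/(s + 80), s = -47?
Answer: 354773/11 + 4*√10 ≈ 32265.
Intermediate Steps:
v(u) = 2*u/33 (v(u) = (u + u)/(-47 + 80) = (2*u)/33 = (2*u)*(1/33) = 2*u/33)
R(k) = √2*√k (R(k) = √(2*k) = √2*√k)
(R(80) + v(183)) + 32241 = (√2*√80 + (2/33)*183) + 32241 = (√2*(4*√5) + 122/11) + 32241 = (4*√10 + 122/11) + 32241 = (122/11 + 4*√10) + 32241 = 354773/11 + 4*√10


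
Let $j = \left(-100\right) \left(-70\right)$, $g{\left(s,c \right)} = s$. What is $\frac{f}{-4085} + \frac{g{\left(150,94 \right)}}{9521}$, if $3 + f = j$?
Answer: $- \frac{66005687}{38893285} \approx -1.6971$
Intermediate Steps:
$j = 7000$
$f = 6997$ ($f = -3 + 7000 = 6997$)
$\frac{f}{-4085} + \frac{g{\left(150,94 \right)}}{9521} = \frac{6997}{-4085} + \frac{150}{9521} = 6997 \left(- \frac{1}{4085}\right) + 150 \cdot \frac{1}{9521} = - \frac{6997}{4085} + \frac{150}{9521} = - \frac{66005687}{38893285}$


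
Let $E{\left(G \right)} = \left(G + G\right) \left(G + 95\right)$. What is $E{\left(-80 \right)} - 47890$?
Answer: $-50290$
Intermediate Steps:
$E{\left(G \right)} = 2 G \left(95 + G\right)$
$E{\left(-80 \right)} - 47890 = 2 \left(-80\right) \left(95 - 80\right) - 47890 = 2 \left(-80\right) 15 - 47890 = -2400 - 47890 = -50290$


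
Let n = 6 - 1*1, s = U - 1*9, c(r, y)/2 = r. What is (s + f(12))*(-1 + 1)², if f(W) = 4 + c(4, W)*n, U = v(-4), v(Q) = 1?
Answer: 0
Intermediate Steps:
c(r, y) = 2*r
U = 1
s = -8 (s = 1 - 1*9 = 1 - 9 = -8)
n = 5 (n = 6 - 1 = 5)
f(W) = 44 (f(W) = 4 + (2*4)*5 = 4 + 8*5 = 4 + 40 = 44)
(s + f(12))*(-1 + 1)² = (-8 + 44)*(-1 + 1)² = 36*0² = 36*0 = 0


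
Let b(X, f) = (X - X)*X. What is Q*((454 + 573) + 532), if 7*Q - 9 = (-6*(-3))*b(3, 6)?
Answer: 14031/7 ≈ 2004.4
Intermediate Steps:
b(X, f) = 0 (b(X, f) = 0*X = 0)
Q = 9/7 (Q = 9/7 + (-6*(-3)*0)/7 = 9/7 + (18*0)/7 = 9/7 + (⅐)*0 = 9/7 + 0 = 9/7 ≈ 1.2857)
Q*((454 + 573) + 532) = 9*((454 + 573) + 532)/7 = 9*(1027 + 532)/7 = (9/7)*1559 = 14031/7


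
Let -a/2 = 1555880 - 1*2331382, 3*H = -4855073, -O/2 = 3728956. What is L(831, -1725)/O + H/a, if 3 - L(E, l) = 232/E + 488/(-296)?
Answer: -2208947906784237/2117013553947292 ≈ -1.0434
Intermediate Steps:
O = -7457912 (O = -2*3728956 = -7457912)
L(E, l) = 172/37 - 232/E (L(E, l) = 3 - (232/E + 488/(-296)) = 3 - (232/E + 488*(-1/296)) = 3 - (232/E - 61/37) = 3 - (-61/37 + 232/E) = 3 + (61/37 - 232/E) = 172/37 - 232/E)
H = -4855073/3 (H = (⅓)*(-4855073) = -4855073/3 ≈ -1.6184e+6)
a = 1551004 (a = -2*(1555880 - 1*2331382) = -2*(1555880 - 2331382) = -2*(-775502) = 1551004)
L(831, -1725)/O + H/a = (172/37 - 232/831)/(-7457912) - 4855073/3/1551004 = (172/37 - 232*1/831)*(-1/7457912) - 4855073/3*1/1551004 = (172/37 - 232/831)*(-1/7457912) - 4855073/4653012 = (134348/30747)*(-1/7457912) - 4855073/4653012 = -33587/57327105066 - 4855073/4653012 = -2208947906784237/2117013553947292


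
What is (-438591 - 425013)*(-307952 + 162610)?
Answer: 125517932568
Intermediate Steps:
(-438591 - 425013)*(-307952 + 162610) = -863604*(-145342) = 125517932568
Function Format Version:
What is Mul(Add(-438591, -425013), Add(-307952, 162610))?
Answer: 125517932568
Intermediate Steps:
Mul(Add(-438591, -425013), Add(-307952, 162610)) = Mul(-863604, -145342) = 125517932568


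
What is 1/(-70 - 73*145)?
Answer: -1/10655 ≈ -9.3853e-5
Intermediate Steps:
1/(-70 - 73*145) = 1/(-70 - 10585) = 1/(-10655) = -1/10655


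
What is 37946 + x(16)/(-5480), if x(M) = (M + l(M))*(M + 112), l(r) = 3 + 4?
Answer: 25992642/685 ≈ 37945.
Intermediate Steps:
l(r) = 7
x(M) = (7 + M)*(112 + M) (x(M) = (M + 7)*(M + 112) = (7 + M)*(112 + M))
37946 + x(16)/(-5480) = 37946 + (784 + 16**2 + 119*16)/(-5480) = 37946 + (784 + 256 + 1904)*(-1/5480) = 37946 + 2944*(-1/5480) = 37946 - 368/685 = 25992642/685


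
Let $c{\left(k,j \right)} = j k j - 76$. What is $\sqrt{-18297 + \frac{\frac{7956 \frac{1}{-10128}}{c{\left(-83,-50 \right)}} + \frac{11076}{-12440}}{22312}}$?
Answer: $\frac{i \sqrt{33924111136110668126560697045}}{1361646249360} \approx 135.27 i$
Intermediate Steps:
$c{\left(k,j \right)} = -76 + k j^{2}$ ($c{\left(k,j \right)} = k j^{2} - 76 = -76 + k j^{2}$)
$\sqrt{-18297 + \frac{\frac{7956 \frac{1}{-10128}}{c{\left(-83,-50 \right)}} + \frac{11076}{-12440}}{22312}} = \sqrt{-18297 + \frac{\frac{7956 \frac{1}{-10128}}{-76 - 83 \left(-50\right)^{2}} + \frac{11076}{-12440}}{22312}} = \sqrt{-18297 + \left(\frac{7956 \left(- \frac{1}{10128}\right)}{-76 - 207500} + 11076 \left(- \frac{1}{12440}\right)\right) \frac{1}{22312}} = \sqrt{-18297 + \left(- \frac{663}{844 \left(-76 - 207500\right)} - \frac{2769}{3110}\right) \frac{1}{22312}} = \sqrt{-18297 + \left(- \frac{663}{844 \left(-207576\right)} - \frac{2769}{3110}\right) \frac{1}{22312}} = \sqrt{-18297 + \left(\left(- \frac{663}{844}\right) \left(- \frac{1}{207576}\right) - \frac{2769}{3110}\right) \frac{1}{22312}} = \sqrt{-18297 + \left(\frac{221}{58398048} - \frac{2769}{3110}\right) \frac{1}{22312}} = \sqrt{-18297 - \frac{80851753801}{2026129619047680}} = \sqrt{- \frac{37072093720567154761}{2026129619047680}} = \frac{i \sqrt{33924111136110668126560697045}}{1361646249360}$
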